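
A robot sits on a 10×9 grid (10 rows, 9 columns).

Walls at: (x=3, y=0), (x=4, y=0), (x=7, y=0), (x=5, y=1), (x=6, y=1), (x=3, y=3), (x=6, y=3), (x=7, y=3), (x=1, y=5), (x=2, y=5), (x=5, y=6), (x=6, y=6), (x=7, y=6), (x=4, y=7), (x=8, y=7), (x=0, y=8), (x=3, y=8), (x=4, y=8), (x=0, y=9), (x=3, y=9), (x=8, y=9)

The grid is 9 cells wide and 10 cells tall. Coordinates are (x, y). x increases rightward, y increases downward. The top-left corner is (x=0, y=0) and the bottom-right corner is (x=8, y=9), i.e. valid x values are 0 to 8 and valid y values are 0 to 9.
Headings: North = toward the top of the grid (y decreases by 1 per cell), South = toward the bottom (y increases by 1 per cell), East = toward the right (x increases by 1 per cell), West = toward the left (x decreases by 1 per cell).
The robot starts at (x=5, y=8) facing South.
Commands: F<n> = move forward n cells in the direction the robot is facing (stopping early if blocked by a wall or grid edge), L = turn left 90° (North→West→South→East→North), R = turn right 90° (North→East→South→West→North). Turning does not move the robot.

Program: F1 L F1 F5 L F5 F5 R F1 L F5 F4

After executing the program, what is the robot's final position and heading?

Start: (x=5, y=8), facing South
  F1: move forward 1, now at (x=5, y=9)
  L: turn left, now facing East
  F1: move forward 1, now at (x=6, y=9)
  F5: move forward 1/5 (blocked), now at (x=7, y=9)
  L: turn left, now facing North
  F5: move forward 2/5 (blocked), now at (x=7, y=7)
  F5: move forward 0/5 (blocked), now at (x=7, y=7)
  R: turn right, now facing East
  F1: move forward 0/1 (blocked), now at (x=7, y=7)
  L: turn left, now facing North
  F5: move forward 0/5 (blocked), now at (x=7, y=7)
  F4: move forward 0/4 (blocked), now at (x=7, y=7)
Final: (x=7, y=7), facing North

Answer: Final position: (x=7, y=7), facing North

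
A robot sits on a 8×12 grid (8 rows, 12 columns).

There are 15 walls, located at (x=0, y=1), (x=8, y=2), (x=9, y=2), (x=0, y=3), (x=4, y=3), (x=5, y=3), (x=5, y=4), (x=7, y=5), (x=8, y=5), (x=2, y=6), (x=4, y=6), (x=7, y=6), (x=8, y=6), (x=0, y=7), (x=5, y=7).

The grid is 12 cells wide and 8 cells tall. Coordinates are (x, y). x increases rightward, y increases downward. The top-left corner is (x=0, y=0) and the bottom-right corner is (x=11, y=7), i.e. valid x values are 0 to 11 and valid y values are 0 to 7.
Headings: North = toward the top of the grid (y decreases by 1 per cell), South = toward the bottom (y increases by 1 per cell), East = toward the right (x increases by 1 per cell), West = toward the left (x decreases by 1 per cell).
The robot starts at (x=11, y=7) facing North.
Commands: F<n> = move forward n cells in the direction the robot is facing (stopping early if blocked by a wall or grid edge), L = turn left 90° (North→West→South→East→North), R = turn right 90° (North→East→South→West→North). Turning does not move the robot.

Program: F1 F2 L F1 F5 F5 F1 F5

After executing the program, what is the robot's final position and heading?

Answer: Final position: (x=6, y=4), facing West

Derivation:
Start: (x=11, y=7), facing North
  F1: move forward 1, now at (x=11, y=6)
  F2: move forward 2, now at (x=11, y=4)
  L: turn left, now facing West
  F1: move forward 1, now at (x=10, y=4)
  F5: move forward 4/5 (blocked), now at (x=6, y=4)
  F5: move forward 0/5 (blocked), now at (x=6, y=4)
  F1: move forward 0/1 (blocked), now at (x=6, y=4)
  F5: move forward 0/5 (blocked), now at (x=6, y=4)
Final: (x=6, y=4), facing West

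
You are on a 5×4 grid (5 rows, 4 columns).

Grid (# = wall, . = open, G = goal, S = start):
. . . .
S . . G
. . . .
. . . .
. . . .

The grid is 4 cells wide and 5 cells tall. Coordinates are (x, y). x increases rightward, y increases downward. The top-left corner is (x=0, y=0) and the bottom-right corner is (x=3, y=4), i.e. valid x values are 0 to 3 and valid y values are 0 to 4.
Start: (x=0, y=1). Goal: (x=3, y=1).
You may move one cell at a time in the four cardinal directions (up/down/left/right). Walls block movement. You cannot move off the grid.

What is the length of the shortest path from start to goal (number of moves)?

BFS from (x=0, y=1) until reaching (x=3, y=1):
  Distance 0: (x=0, y=1)
  Distance 1: (x=0, y=0), (x=1, y=1), (x=0, y=2)
  Distance 2: (x=1, y=0), (x=2, y=1), (x=1, y=2), (x=0, y=3)
  Distance 3: (x=2, y=0), (x=3, y=1), (x=2, y=2), (x=1, y=3), (x=0, y=4)  <- goal reached here
One shortest path (3 moves): (x=0, y=1) -> (x=1, y=1) -> (x=2, y=1) -> (x=3, y=1)

Answer: Shortest path length: 3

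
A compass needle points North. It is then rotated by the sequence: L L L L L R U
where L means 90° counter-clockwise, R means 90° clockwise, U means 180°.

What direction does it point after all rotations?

Start: North
  L (left (90° counter-clockwise)) -> West
  L (left (90° counter-clockwise)) -> South
  L (left (90° counter-clockwise)) -> East
  L (left (90° counter-clockwise)) -> North
  L (left (90° counter-clockwise)) -> West
  R (right (90° clockwise)) -> North
  U (U-turn (180°)) -> South
Final: South

Answer: Final heading: South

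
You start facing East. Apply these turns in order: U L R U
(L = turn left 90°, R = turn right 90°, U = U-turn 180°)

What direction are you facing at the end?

Start: East
  U (U-turn (180°)) -> West
  L (left (90° counter-clockwise)) -> South
  R (right (90° clockwise)) -> West
  U (U-turn (180°)) -> East
Final: East

Answer: Final heading: East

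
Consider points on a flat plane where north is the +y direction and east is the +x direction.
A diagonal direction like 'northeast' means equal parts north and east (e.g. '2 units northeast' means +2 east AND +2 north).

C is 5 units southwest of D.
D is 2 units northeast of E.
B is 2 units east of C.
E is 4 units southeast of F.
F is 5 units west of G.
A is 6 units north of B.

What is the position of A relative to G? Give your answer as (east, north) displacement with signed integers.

Place G at the origin (east=0, north=0).
  F is 5 units west of G: delta (east=-5, north=+0); F at (east=-5, north=0).
  E is 4 units southeast of F: delta (east=+4, north=-4); E at (east=-1, north=-4).
  D is 2 units northeast of E: delta (east=+2, north=+2); D at (east=1, north=-2).
  C is 5 units southwest of D: delta (east=-5, north=-5); C at (east=-4, north=-7).
  B is 2 units east of C: delta (east=+2, north=+0); B at (east=-2, north=-7).
  A is 6 units north of B: delta (east=+0, north=+6); A at (east=-2, north=-1).
Therefore A relative to G: (east=-2, north=-1).

Answer: A is at (east=-2, north=-1) relative to G.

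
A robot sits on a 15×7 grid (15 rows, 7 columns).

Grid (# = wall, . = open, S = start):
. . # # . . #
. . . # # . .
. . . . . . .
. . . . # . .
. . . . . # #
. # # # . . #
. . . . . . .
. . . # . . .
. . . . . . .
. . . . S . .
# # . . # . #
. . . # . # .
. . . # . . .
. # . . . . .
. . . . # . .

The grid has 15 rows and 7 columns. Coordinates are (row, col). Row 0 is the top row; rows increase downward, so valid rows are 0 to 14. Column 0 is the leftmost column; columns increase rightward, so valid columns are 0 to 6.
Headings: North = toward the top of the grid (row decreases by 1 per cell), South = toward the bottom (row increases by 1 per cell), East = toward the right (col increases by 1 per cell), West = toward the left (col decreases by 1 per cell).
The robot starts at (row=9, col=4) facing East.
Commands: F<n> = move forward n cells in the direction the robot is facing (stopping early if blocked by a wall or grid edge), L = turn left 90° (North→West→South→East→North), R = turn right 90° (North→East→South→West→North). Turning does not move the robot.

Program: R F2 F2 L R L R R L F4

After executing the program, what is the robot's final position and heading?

Answer: Final position: (row=9, col=4), facing South

Derivation:
Start: (row=9, col=4), facing East
  R: turn right, now facing South
  F2: move forward 0/2 (blocked), now at (row=9, col=4)
  F2: move forward 0/2 (blocked), now at (row=9, col=4)
  L: turn left, now facing East
  R: turn right, now facing South
  L: turn left, now facing East
  R: turn right, now facing South
  R: turn right, now facing West
  L: turn left, now facing South
  F4: move forward 0/4 (blocked), now at (row=9, col=4)
Final: (row=9, col=4), facing South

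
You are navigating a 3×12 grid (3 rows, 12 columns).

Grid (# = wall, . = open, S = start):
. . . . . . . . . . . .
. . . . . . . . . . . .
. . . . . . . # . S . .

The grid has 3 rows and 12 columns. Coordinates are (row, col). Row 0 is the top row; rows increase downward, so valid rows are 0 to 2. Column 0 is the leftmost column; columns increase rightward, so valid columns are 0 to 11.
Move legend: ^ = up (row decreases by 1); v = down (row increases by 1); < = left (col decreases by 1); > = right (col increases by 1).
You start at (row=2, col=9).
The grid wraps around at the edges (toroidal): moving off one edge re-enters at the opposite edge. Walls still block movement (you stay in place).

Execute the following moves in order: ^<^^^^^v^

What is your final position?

Start: (row=2, col=9)
  ^ (up): (row=2, col=9) -> (row=1, col=9)
  < (left): (row=1, col=9) -> (row=1, col=8)
  ^ (up): (row=1, col=8) -> (row=0, col=8)
  ^ (up): (row=0, col=8) -> (row=2, col=8)
  ^ (up): (row=2, col=8) -> (row=1, col=8)
  ^ (up): (row=1, col=8) -> (row=0, col=8)
  ^ (up): (row=0, col=8) -> (row=2, col=8)
  v (down): (row=2, col=8) -> (row=0, col=8)
  ^ (up): (row=0, col=8) -> (row=2, col=8)
Final: (row=2, col=8)

Answer: Final position: (row=2, col=8)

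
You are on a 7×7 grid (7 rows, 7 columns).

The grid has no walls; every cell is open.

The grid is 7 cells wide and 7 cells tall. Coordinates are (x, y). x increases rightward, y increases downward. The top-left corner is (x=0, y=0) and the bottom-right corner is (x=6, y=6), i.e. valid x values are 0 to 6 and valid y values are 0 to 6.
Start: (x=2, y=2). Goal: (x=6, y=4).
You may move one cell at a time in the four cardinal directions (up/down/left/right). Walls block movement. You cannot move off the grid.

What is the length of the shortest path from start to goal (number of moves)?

BFS from (x=2, y=2) until reaching (x=6, y=4):
  Distance 0: (x=2, y=2)
  Distance 1: (x=2, y=1), (x=1, y=2), (x=3, y=2), (x=2, y=3)
  Distance 2: (x=2, y=0), (x=1, y=1), (x=3, y=1), (x=0, y=2), (x=4, y=2), (x=1, y=3), (x=3, y=3), (x=2, y=4)
  Distance 3: (x=1, y=0), (x=3, y=0), (x=0, y=1), (x=4, y=1), (x=5, y=2), (x=0, y=3), (x=4, y=3), (x=1, y=4), (x=3, y=4), (x=2, y=5)
  Distance 4: (x=0, y=0), (x=4, y=0), (x=5, y=1), (x=6, y=2), (x=5, y=3), (x=0, y=4), (x=4, y=4), (x=1, y=5), (x=3, y=5), (x=2, y=6)
  Distance 5: (x=5, y=0), (x=6, y=1), (x=6, y=3), (x=5, y=4), (x=0, y=5), (x=4, y=5), (x=1, y=6), (x=3, y=6)
  Distance 6: (x=6, y=0), (x=6, y=4), (x=5, y=5), (x=0, y=6), (x=4, y=6)  <- goal reached here
One shortest path (6 moves): (x=2, y=2) -> (x=3, y=2) -> (x=4, y=2) -> (x=5, y=2) -> (x=6, y=2) -> (x=6, y=3) -> (x=6, y=4)

Answer: Shortest path length: 6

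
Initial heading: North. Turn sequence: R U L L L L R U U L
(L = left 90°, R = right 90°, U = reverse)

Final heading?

Answer: Final heading: West

Derivation:
Start: North
  R (right (90° clockwise)) -> East
  U (U-turn (180°)) -> West
  L (left (90° counter-clockwise)) -> South
  L (left (90° counter-clockwise)) -> East
  L (left (90° counter-clockwise)) -> North
  L (left (90° counter-clockwise)) -> West
  R (right (90° clockwise)) -> North
  U (U-turn (180°)) -> South
  U (U-turn (180°)) -> North
  L (left (90° counter-clockwise)) -> West
Final: West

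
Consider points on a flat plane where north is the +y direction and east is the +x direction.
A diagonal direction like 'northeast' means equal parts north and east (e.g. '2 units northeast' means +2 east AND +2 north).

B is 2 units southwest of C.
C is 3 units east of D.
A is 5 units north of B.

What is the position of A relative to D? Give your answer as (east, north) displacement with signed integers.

Answer: A is at (east=1, north=3) relative to D.

Derivation:
Place D at the origin (east=0, north=0).
  C is 3 units east of D: delta (east=+3, north=+0); C at (east=3, north=0).
  B is 2 units southwest of C: delta (east=-2, north=-2); B at (east=1, north=-2).
  A is 5 units north of B: delta (east=+0, north=+5); A at (east=1, north=3).
Therefore A relative to D: (east=1, north=3).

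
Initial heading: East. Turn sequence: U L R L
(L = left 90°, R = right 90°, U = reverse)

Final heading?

Answer: Final heading: South

Derivation:
Start: East
  U (U-turn (180°)) -> West
  L (left (90° counter-clockwise)) -> South
  R (right (90° clockwise)) -> West
  L (left (90° counter-clockwise)) -> South
Final: South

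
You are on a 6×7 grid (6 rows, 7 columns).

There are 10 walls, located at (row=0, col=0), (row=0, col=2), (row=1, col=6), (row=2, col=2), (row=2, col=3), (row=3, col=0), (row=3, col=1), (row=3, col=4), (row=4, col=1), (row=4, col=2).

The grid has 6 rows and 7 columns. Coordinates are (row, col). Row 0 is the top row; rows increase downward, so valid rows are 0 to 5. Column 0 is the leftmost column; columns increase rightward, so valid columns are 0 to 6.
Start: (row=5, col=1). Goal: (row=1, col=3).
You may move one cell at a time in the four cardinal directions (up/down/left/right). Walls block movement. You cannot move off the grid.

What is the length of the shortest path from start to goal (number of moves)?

BFS from (row=5, col=1) until reaching (row=1, col=3):
  Distance 0: (row=5, col=1)
  Distance 1: (row=5, col=0), (row=5, col=2)
  Distance 2: (row=4, col=0), (row=5, col=3)
  Distance 3: (row=4, col=3), (row=5, col=4)
  Distance 4: (row=3, col=3), (row=4, col=4), (row=5, col=5)
  Distance 5: (row=3, col=2), (row=4, col=5), (row=5, col=6)
  Distance 6: (row=3, col=5), (row=4, col=6)
  Distance 7: (row=2, col=5), (row=3, col=6)
  Distance 8: (row=1, col=5), (row=2, col=4), (row=2, col=6)
  Distance 9: (row=0, col=5), (row=1, col=4)
  Distance 10: (row=0, col=4), (row=0, col=6), (row=1, col=3)  <- goal reached here
One shortest path (10 moves): (row=5, col=1) -> (row=5, col=2) -> (row=5, col=3) -> (row=5, col=4) -> (row=5, col=5) -> (row=4, col=5) -> (row=3, col=5) -> (row=2, col=5) -> (row=2, col=4) -> (row=1, col=4) -> (row=1, col=3)

Answer: Shortest path length: 10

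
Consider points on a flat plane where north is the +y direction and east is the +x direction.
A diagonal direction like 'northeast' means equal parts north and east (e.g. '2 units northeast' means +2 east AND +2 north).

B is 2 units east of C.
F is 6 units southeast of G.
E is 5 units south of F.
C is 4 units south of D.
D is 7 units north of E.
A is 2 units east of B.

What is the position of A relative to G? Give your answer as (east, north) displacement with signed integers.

Answer: A is at (east=10, north=-8) relative to G.

Derivation:
Place G at the origin (east=0, north=0).
  F is 6 units southeast of G: delta (east=+6, north=-6); F at (east=6, north=-6).
  E is 5 units south of F: delta (east=+0, north=-5); E at (east=6, north=-11).
  D is 7 units north of E: delta (east=+0, north=+7); D at (east=6, north=-4).
  C is 4 units south of D: delta (east=+0, north=-4); C at (east=6, north=-8).
  B is 2 units east of C: delta (east=+2, north=+0); B at (east=8, north=-8).
  A is 2 units east of B: delta (east=+2, north=+0); A at (east=10, north=-8).
Therefore A relative to G: (east=10, north=-8).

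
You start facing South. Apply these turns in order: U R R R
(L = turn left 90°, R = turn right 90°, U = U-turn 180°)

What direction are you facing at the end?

Start: South
  U (U-turn (180°)) -> North
  R (right (90° clockwise)) -> East
  R (right (90° clockwise)) -> South
  R (right (90° clockwise)) -> West
Final: West

Answer: Final heading: West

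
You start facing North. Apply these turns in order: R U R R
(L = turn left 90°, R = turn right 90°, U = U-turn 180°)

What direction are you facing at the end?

Answer: Final heading: East

Derivation:
Start: North
  R (right (90° clockwise)) -> East
  U (U-turn (180°)) -> West
  R (right (90° clockwise)) -> North
  R (right (90° clockwise)) -> East
Final: East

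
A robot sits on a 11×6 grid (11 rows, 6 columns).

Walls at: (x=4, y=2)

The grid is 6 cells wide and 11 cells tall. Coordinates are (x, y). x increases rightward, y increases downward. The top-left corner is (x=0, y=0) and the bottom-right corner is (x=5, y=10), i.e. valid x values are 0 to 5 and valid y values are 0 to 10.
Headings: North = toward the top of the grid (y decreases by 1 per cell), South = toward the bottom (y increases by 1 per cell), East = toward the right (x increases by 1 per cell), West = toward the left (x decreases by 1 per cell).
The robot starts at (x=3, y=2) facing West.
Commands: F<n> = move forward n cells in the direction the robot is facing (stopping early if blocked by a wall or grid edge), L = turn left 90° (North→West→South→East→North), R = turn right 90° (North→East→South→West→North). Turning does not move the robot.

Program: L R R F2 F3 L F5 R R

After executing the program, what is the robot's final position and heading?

Answer: Final position: (x=0, y=0), facing East

Derivation:
Start: (x=3, y=2), facing West
  L: turn left, now facing South
  R: turn right, now facing West
  R: turn right, now facing North
  F2: move forward 2, now at (x=3, y=0)
  F3: move forward 0/3 (blocked), now at (x=3, y=0)
  L: turn left, now facing West
  F5: move forward 3/5 (blocked), now at (x=0, y=0)
  R: turn right, now facing North
  R: turn right, now facing East
Final: (x=0, y=0), facing East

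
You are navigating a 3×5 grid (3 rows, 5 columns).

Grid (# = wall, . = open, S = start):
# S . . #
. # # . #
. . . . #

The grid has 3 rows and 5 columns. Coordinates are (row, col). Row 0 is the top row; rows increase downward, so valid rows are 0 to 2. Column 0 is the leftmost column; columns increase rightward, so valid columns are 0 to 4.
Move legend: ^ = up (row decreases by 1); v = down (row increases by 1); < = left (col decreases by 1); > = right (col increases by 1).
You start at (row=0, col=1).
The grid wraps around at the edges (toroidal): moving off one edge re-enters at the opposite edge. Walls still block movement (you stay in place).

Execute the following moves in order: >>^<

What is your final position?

Answer: Final position: (row=2, col=2)

Derivation:
Start: (row=0, col=1)
  > (right): (row=0, col=1) -> (row=0, col=2)
  > (right): (row=0, col=2) -> (row=0, col=3)
  ^ (up): (row=0, col=3) -> (row=2, col=3)
  < (left): (row=2, col=3) -> (row=2, col=2)
Final: (row=2, col=2)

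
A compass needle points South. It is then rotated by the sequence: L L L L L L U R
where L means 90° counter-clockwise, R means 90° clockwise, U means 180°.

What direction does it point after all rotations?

Answer: Final heading: West

Derivation:
Start: South
  L (left (90° counter-clockwise)) -> East
  L (left (90° counter-clockwise)) -> North
  L (left (90° counter-clockwise)) -> West
  L (left (90° counter-clockwise)) -> South
  L (left (90° counter-clockwise)) -> East
  L (left (90° counter-clockwise)) -> North
  U (U-turn (180°)) -> South
  R (right (90° clockwise)) -> West
Final: West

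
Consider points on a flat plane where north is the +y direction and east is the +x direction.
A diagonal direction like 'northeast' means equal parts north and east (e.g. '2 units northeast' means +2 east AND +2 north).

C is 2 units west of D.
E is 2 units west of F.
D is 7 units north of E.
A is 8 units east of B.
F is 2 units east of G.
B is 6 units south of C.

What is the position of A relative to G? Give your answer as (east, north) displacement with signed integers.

Answer: A is at (east=6, north=1) relative to G.

Derivation:
Place G at the origin (east=0, north=0).
  F is 2 units east of G: delta (east=+2, north=+0); F at (east=2, north=0).
  E is 2 units west of F: delta (east=-2, north=+0); E at (east=0, north=0).
  D is 7 units north of E: delta (east=+0, north=+7); D at (east=0, north=7).
  C is 2 units west of D: delta (east=-2, north=+0); C at (east=-2, north=7).
  B is 6 units south of C: delta (east=+0, north=-6); B at (east=-2, north=1).
  A is 8 units east of B: delta (east=+8, north=+0); A at (east=6, north=1).
Therefore A relative to G: (east=6, north=1).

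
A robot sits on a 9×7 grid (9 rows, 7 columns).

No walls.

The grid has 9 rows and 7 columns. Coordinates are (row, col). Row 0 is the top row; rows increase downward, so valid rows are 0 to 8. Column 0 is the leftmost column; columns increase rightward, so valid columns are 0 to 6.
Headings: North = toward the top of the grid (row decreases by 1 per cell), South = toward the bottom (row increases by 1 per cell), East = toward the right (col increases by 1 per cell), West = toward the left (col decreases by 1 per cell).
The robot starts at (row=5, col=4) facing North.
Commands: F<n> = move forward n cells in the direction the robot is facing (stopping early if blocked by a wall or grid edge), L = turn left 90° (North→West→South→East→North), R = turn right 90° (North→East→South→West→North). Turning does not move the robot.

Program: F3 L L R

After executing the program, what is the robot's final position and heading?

Answer: Final position: (row=2, col=4), facing West

Derivation:
Start: (row=5, col=4), facing North
  F3: move forward 3, now at (row=2, col=4)
  L: turn left, now facing West
  L: turn left, now facing South
  R: turn right, now facing West
Final: (row=2, col=4), facing West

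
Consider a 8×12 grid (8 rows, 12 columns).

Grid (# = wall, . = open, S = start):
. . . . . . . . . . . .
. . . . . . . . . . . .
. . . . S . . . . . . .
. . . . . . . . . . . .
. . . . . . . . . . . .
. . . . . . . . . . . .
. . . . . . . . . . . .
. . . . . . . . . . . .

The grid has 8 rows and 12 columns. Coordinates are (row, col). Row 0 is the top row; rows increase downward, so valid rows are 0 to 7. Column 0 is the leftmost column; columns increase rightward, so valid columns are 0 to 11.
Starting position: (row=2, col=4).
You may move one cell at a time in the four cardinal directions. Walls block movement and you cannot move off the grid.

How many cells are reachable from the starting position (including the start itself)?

Answer: Reachable cells: 96

Derivation:
BFS flood-fill from (row=2, col=4):
  Distance 0: (row=2, col=4)
  Distance 1: (row=1, col=4), (row=2, col=3), (row=2, col=5), (row=3, col=4)
  Distance 2: (row=0, col=4), (row=1, col=3), (row=1, col=5), (row=2, col=2), (row=2, col=6), (row=3, col=3), (row=3, col=5), (row=4, col=4)
  Distance 3: (row=0, col=3), (row=0, col=5), (row=1, col=2), (row=1, col=6), (row=2, col=1), (row=2, col=7), (row=3, col=2), (row=3, col=6), (row=4, col=3), (row=4, col=5), (row=5, col=4)
  Distance 4: (row=0, col=2), (row=0, col=6), (row=1, col=1), (row=1, col=7), (row=2, col=0), (row=2, col=8), (row=3, col=1), (row=3, col=7), (row=4, col=2), (row=4, col=6), (row=5, col=3), (row=5, col=5), (row=6, col=4)
  Distance 5: (row=0, col=1), (row=0, col=7), (row=1, col=0), (row=1, col=8), (row=2, col=9), (row=3, col=0), (row=3, col=8), (row=4, col=1), (row=4, col=7), (row=5, col=2), (row=5, col=6), (row=6, col=3), (row=6, col=5), (row=7, col=4)
  Distance 6: (row=0, col=0), (row=0, col=8), (row=1, col=9), (row=2, col=10), (row=3, col=9), (row=4, col=0), (row=4, col=8), (row=5, col=1), (row=5, col=7), (row=6, col=2), (row=6, col=6), (row=7, col=3), (row=7, col=5)
  Distance 7: (row=0, col=9), (row=1, col=10), (row=2, col=11), (row=3, col=10), (row=4, col=9), (row=5, col=0), (row=5, col=8), (row=6, col=1), (row=6, col=7), (row=7, col=2), (row=7, col=6)
  Distance 8: (row=0, col=10), (row=1, col=11), (row=3, col=11), (row=4, col=10), (row=5, col=9), (row=6, col=0), (row=6, col=8), (row=7, col=1), (row=7, col=7)
  Distance 9: (row=0, col=11), (row=4, col=11), (row=5, col=10), (row=6, col=9), (row=7, col=0), (row=7, col=8)
  Distance 10: (row=5, col=11), (row=6, col=10), (row=7, col=9)
  Distance 11: (row=6, col=11), (row=7, col=10)
  Distance 12: (row=7, col=11)
Total reachable: 96 (grid has 96 open cells total)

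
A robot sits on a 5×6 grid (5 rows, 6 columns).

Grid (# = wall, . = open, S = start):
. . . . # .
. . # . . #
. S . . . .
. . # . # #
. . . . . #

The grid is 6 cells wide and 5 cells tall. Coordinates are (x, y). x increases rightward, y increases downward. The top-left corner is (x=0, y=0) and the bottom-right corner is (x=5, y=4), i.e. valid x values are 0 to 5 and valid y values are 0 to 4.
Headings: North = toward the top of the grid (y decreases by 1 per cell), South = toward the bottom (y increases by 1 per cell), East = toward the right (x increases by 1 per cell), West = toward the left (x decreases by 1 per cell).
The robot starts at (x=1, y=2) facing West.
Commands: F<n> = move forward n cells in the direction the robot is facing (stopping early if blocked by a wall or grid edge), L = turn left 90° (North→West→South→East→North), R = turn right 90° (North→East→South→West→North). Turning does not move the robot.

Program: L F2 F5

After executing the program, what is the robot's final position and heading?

Answer: Final position: (x=1, y=4), facing South

Derivation:
Start: (x=1, y=2), facing West
  L: turn left, now facing South
  F2: move forward 2, now at (x=1, y=4)
  F5: move forward 0/5 (blocked), now at (x=1, y=4)
Final: (x=1, y=4), facing South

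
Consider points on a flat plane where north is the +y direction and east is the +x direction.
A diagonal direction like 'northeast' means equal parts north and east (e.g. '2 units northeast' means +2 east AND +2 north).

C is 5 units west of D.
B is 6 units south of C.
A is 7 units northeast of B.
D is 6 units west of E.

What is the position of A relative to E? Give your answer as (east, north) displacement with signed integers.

Place E at the origin (east=0, north=0).
  D is 6 units west of E: delta (east=-6, north=+0); D at (east=-6, north=0).
  C is 5 units west of D: delta (east=-5, north=+0); C at (east=-11, north=0).
  B is 6 units south of C: delta (east=+0, north=-6); B at (east=-11, north=-6).
  A is 7 units northeast of B: delta (east=+7, north=+7); A at (east=-4, north=1).
Therefore A relative to E: (east=-4, north=1).

Answer: A is at (east=-4, north=1) relative to E.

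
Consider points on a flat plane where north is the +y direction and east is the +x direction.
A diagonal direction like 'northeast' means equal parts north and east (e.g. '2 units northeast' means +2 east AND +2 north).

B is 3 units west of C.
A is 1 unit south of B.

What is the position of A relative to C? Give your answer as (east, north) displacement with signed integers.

Place C at the origin (east=0, north=0).
  B is 3 units west of C: delta (east=-3, north=+0); B at (east=-3, north=0).
  A is 1 unit south of B: delta (east=+0, north=-1); A at (east=-3, north=-1).
Therefore A relative to C: (east=-3, north=-1).

Answer: A is at (east=-3, north=-1) relative to C.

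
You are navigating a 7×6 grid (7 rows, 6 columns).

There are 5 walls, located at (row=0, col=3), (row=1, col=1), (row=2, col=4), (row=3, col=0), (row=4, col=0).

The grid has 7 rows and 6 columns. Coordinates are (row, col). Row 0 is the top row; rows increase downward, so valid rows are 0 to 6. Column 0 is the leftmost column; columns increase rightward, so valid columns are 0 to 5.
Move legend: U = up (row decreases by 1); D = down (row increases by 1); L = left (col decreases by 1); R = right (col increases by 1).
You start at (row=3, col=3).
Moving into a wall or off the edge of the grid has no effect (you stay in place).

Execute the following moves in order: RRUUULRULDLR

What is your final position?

Start: (row=3, col=3)
  R (right): (row=3, col=3) -> (row=3, col=4)
  R (right): (row=3, col=4) -> (row=3, col=5)
  U (up): (row=3, col=5) -> (row=2, col=5)
  U (up): (row=2, col=5) -> (row=1, col=5)
  U (up): (row=1, col=5) -> (row=0, col=5)
  L (left): (row=0, col=5) -> (row=0, col=4)
  R (right): (row=0, col=4) -> (row=0, col=5)
  U (up): blocked, stay at (row=0, col=5)
  L (left): (row=0, col=5) -> (row=0, col=4)
  D (down): (row=0, col=4) -> (row=1, col=4)
  L (left): (row=1, col=4) -> (row=1, col=3)
  R (right): (row=1, col=3) -> (row=1, col=4)
Final: (row=1, col=4)

Answer: Final position: (row=1, col=4)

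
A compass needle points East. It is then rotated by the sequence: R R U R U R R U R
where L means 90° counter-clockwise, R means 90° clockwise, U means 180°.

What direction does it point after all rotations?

Answer: Final heading: East

Derivation:
Start: East
  R (right (90° clockwise)) -> South
  R (right (90° clockwise)) -> West
  U (U-turn (180°)) -> East
  R (right (90° clockwise)) -> South
  U (U-turn (180°)) -> North
  R (right (90° clockwise)) -> East
  R (right (90° clockwise)) -> South
  U (U-turn (180°)) -> North
  R (right (90° clockwise)) -> East
Final: East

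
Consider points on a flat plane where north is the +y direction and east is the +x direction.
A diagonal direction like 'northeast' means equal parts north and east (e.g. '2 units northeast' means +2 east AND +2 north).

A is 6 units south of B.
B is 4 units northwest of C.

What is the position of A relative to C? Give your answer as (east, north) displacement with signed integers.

Place C at the origin (east=0, north=0).
  B is 4 units northwest of C: delta (east=-4, north=+4); B at (east=-4, north=4).
  A is 6 units south of B: delta (east=+0, north=-6); A at (east=-4, north=-2).
Therefore A relative to C: (east=-4, north=-2).

Answer: A is at (east=-4, north=-2) relative to C.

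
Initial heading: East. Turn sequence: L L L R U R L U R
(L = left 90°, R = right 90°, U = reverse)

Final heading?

Answer: Final heading: North

Derivation:
Start: East
  L (left (90° counter-clockwise)) -> North
  L (left (90° counter-clockwise)) -> West
  L (left (90° counter-clockwise)) -> South
  R (right (90° clockwise)) -> West
  U (U-turn (180°)) -> East
  R (right (90° clockwise)) -> South
  L (left (90° counter-clockwise)) -> East
  U (U-turn (180°)) -> West
  R (right (90° clockwise)) -> North
Final: North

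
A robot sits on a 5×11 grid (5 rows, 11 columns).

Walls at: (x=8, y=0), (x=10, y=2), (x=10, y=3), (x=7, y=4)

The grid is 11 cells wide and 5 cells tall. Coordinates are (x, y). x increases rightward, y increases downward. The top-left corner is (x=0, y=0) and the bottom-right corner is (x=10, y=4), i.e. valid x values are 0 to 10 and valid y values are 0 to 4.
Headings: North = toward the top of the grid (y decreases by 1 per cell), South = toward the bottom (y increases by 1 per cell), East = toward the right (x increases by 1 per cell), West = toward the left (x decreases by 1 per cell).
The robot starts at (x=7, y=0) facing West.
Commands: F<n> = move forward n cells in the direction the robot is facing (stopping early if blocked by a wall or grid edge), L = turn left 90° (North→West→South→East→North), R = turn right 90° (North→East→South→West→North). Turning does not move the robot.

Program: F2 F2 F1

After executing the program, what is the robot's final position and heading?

Start: (x=7, y=0), facing West
  F2: move forward 2, now at (x=5, y=0)
  F2: move forward 2, now at (x=3, y=0)
  F1: move forward 1, now at (x=2, y=0)
Final: (x=2, y=0), facing West

Answer: Final position: (x=2, y=0), facing West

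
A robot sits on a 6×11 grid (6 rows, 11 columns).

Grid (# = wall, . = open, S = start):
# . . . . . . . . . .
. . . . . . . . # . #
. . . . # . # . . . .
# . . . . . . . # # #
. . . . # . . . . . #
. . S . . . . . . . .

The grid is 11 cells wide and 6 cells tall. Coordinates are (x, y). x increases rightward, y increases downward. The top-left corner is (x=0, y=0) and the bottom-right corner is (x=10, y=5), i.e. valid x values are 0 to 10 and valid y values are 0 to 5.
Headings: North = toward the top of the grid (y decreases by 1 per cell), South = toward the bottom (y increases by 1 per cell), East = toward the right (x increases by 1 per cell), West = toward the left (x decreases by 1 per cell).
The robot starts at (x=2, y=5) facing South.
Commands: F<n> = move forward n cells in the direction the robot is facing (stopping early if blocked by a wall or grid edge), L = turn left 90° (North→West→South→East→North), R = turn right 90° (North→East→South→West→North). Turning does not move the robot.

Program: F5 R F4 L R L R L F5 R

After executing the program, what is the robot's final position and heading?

Start: (x=2, y=5), facing South
  F5: move forward 0/5 (blocked), now at (x=2, y=5)
  R: turn right, now facing West
  F4: move forward 2/4 (blocked), now at (x=0, y=5)
  L: turn left, now facing South
  R: turn right, now facing West
  L: turn left, now facing South
  R: turn right, now facing West
  L: turn left, now facing South
  F5: move forward 0/5 (blocked), now at (x=0, y=5)
  R: turn right, now facing West
Final: (x=0, y=5), facing West

Answer: Final position: (x=0, y=5), facing West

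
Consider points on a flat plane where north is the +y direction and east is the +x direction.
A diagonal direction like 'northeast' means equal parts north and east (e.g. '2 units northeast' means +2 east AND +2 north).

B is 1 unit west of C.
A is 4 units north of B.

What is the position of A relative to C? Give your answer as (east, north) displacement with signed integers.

Answer: A is at (east=-1, north=4) relative to C.

Derivation:
Place C at the origin (east=0, north=0).
  B is 1 unit west of C: delta (east=-1, north=+0); B at (east=-1, north=0).
  A is 4 units north of B: delta (east=+0, north=+4); A at (east=-1, north=4).
Therefore A relative to C: (east=-1, north=4).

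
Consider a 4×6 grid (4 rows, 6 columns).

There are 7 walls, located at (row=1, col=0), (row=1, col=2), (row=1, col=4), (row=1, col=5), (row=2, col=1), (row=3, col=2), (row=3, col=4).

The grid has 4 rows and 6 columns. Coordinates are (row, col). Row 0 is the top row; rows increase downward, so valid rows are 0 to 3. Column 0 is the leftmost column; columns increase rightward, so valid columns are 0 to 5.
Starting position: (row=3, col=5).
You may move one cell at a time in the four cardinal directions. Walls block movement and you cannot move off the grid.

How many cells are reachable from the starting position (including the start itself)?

BFS flood-fill from (row=3, col=5):
  Distance 0: (row=3, col=5)
  Distance 1: (row=2, col=5)
  Distance 2: (row=2, col=4)
  Distance 3: (row=2, col=3)
  Distance 4: (row=1, col=3), (row=2, col=2), (row=3, col=3)
  Distance 5: (row=0, col=3)
  Distance 6: (row=0, col=2), (row=0, col=4)
  Distance 7: (row=0, col=1), (row=0, col=5)
  Distance 8: (row=0, col=0), (row=1, col=1)
Total reachable: 14 (grid has 17 open cells total)

Answer: Reachable cells: 14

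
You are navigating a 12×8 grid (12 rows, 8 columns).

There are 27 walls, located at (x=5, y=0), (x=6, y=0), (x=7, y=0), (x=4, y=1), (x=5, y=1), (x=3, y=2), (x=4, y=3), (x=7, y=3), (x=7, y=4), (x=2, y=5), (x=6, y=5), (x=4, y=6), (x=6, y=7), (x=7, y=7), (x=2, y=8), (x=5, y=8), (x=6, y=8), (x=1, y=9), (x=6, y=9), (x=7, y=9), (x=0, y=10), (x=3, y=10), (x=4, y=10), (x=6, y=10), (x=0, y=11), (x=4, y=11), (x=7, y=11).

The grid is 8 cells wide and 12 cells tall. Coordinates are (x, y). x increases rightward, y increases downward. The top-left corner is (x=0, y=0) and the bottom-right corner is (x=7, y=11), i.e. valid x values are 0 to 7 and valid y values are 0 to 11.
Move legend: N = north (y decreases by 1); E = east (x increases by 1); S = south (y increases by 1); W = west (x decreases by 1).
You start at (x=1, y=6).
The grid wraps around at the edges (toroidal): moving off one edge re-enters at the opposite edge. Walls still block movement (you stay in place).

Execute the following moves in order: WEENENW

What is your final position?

Start: (x=1, y=6)
  W (west): (x=1, y=6) -> (x=0, y=6)
  E (east): (x=0, y=6) -> (x=1, y=6)
  E (east): (x=1, y=6) -> (x=2, y=6)
  N (north): blocked, stay at (x=2, y=6)
  E (east): (x=2, y=6) -> (x=3, y=6)
  N (north): (x=3, y=6) -> (x=3, y=5)
  W (west): blocked, stay at (x=3, y=5)
Final: (x=3, y=5)

Answer: Final position: (x=3, y=5)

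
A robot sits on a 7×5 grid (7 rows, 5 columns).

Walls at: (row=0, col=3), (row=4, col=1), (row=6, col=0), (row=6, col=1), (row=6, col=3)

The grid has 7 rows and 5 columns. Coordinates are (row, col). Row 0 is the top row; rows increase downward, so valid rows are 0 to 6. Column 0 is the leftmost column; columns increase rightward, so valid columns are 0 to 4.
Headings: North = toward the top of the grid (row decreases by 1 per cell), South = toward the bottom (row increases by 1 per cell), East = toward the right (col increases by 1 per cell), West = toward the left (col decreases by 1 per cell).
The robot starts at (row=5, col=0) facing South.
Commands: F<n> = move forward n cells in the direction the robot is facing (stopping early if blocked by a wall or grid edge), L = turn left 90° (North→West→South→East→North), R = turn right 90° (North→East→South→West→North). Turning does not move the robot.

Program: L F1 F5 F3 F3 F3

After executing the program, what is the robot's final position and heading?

Answer: Final position: (row=5, col=4), facing East

Derivation:
Start: (row=5, col=0), facing South
  L: turn left, now facing East
  F1: move forward 1, now at (row=5, col=1)
  F5: move forward 3/5 (blocked), now at (row=5, col=4)
  [×3]F3: move forward 0/3 (blocked), now at (row=5, col=4)
Final: (row=5, col=4), facing East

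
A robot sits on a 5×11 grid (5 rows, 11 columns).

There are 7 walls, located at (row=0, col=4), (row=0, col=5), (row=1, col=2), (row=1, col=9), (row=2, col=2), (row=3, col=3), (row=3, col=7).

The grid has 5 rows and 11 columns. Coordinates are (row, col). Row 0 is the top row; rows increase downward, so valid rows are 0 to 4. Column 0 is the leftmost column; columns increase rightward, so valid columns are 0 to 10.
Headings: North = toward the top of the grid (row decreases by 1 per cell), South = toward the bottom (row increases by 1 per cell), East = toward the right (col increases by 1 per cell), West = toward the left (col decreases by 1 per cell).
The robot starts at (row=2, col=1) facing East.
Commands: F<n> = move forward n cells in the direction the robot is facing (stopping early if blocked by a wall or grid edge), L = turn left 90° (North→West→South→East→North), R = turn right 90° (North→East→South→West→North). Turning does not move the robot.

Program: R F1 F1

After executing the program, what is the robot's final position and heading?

Answer: Final position: (row=4, col=1), facing South

Derivation:
Start: (row=2, col=1), facing East
  R: turn right, now facing South
  F1: move forward 1, now at (row=3, col=1)
  F1: move forward 1, now at (row=4, col=1)
Final: (row=4, col=1), facing South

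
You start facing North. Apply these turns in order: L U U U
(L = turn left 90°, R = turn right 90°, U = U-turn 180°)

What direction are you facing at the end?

Answer: Final heading: East

Derivation:
Start: North
  L (left (90° counter-clockwise)) -> West
  U (U-turn (180°)) -> East
  U (U-turn (180°)) -> West
  U (U-turn (180°)) -> East
Final: East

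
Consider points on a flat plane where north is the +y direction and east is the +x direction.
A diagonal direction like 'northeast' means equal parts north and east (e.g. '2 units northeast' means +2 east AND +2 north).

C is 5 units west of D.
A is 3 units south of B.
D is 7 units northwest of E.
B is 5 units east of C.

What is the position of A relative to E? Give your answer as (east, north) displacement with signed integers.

Answer: A is at (east=-7, north=4) relative to E.

Derivation:
Place E at the origin (east=0, north=0).
  D is 7 units northwest of E: delta (east=-7, north=+7); D at (east=-7, north=7).
  C is 5 units west of D: delta (east=-5, north=+0); C at (east=-12, north=7).
  B is 5 units east of C: delta (east=+5, north=+0); B at (east=-7, north=7).
  A is 3 units south of B: delta (east=+0, north=-3); A at (east=-7, north=4).
Therefore A relative to E: (east=-7, north=4).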